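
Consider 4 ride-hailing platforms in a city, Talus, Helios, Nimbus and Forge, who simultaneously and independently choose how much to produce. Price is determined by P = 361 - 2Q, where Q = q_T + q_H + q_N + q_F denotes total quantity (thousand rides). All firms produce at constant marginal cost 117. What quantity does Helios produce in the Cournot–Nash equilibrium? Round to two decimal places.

24.40

Each firm earns π_i = (361 - 2Q)q_i - 117q_i.
Setting ∂π_i/∂q_i = 0 with rivals' quantities fixed: 244 - 4q_i - 2·Σ_{j≠i} q_j = 0.
With identical firms every q_j equals q_i, so Σ_{j≠i} q_j = 3q_i and 244 = 10q_i, giving q_i = 122/5.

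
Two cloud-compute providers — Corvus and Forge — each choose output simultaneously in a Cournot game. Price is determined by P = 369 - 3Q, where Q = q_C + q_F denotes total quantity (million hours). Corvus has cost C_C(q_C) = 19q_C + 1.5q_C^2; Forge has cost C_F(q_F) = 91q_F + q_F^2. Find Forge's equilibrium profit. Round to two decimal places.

2124.77

Corvus's profit: π_C = (369 - 3Q)q_C - (19q_C + (3/2)q_C²). Setting ∂π_C/∂q_C = 0: 350 - 9q_C - 3(q_F) = 0.
Forge's first-order condition: 278 - 8q_F - 3(q_C) = 0.
Rearranging gives the reaction functions q_C = (350 - 3q_F)/9 and q_F = (278 - 3q_C)/8.
Solving the pair: q_C = 1966/63, q_F = 484/21.
Price P = 369 - 3·54.2540 = 206.2381.
Forge's profit: 206.2381·(484/21) - 91·(484/21) - (484/21)² = 2124.7710.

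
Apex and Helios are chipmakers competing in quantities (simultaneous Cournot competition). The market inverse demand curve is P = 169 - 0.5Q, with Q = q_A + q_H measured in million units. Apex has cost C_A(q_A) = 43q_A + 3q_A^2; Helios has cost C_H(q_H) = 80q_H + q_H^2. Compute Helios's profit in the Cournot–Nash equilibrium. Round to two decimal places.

Apex's profit: π_A = (169 - 0.5Q)q_A - (43q_A + 3q_A²). Setting ∂π_A/∂q_A = 0: 126 - 7q_A - (1/2)(q_H) = 0.
Helios's profit: π_H = (169 - 0.5Q)q_H - (80q_H + q_H²). Setting ∂π_H/∂q_H = 0: 89 - 3q_H - (1/2)(q_A) = 0.
Best responses: q_A = (126 - (1/2)q_H)/7, q_H = (89 - (1/2)q_A)/3.
Substituting one into the other gives q_A = 1334/83 and q_H = 26.9880.
Price P = 169 - (1/2)·43.0602 = 147.4699.
Helios's profit: 147.4699·26.9880 - 80·26.9880 - 26.9880² = 1092.5243.

1092.52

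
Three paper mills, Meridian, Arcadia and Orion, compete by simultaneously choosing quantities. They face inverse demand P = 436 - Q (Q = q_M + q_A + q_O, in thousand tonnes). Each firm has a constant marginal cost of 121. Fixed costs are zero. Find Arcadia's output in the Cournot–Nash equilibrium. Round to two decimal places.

78.75

A representative firm's profit is π_i = q_i(436 - Q) - 121q_i.
First-order condition (treating rivals' output as given): 315 - 2q_i - Σ_{j≠i} q_j = 0.
With identical firms every q_j equals q_i, so Σ_{j≠i} q_j = 2q_i and 315 = 4q_i, giving q_i = 315/4.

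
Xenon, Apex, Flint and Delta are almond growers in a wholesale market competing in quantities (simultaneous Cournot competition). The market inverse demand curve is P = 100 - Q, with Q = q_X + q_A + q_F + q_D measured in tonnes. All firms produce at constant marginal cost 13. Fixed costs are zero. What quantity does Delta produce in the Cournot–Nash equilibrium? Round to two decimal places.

A representative firm's profit is π_i = q_i(100 - Q) - 13q_i.
Setting ∂π_i/∂q_i = 0 with rivals' quantities fixed: 87 - 2q_i - Σ_{j≠i} q_j = 0.
By symmetry each firm produces the same amount; substituting Σ_{j≠i} q_j = 3q_i yields q_i = 87/5.

17.40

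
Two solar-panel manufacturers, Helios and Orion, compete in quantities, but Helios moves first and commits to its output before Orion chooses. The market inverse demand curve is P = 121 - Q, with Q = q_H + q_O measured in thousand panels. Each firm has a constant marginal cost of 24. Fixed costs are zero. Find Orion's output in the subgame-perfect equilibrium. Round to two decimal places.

The follower Orion best-responds to any q_H: π_O = (121 - Q)q_O - 24q_O.
Setting the follower's marginal profit to zero, 97 - q_H - 2q_O = 0, i.e. q_O = (97 - q_H)/2.
Helios substitutes q_O(q_H) into its own profit: π_H = q_H(121 - q_H - (97 - q_H)/2) - 24q_H = (145/2 - (1/2)q_H)q_H - 24q_H.
Maximising: ∂π_H/∂q_H = 97/2 - q_H = 0, giving q_H = 97/2.
Then q_O = (97 - 97/2)/2 = 97/4.

24.25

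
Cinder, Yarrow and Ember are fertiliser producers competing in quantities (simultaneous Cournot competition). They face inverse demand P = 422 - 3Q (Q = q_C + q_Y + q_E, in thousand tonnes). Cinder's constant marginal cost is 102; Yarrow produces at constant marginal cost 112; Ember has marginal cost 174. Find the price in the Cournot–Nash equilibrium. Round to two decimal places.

Cinder's profit: π_C = (422 - 3Q)q_C - (102q_C). Setting ∂π_C/∂q_C = 0: 320 - 6q_C - 3(q_Y + q_E) = 0.
Yarrow's profit: π_Y = (422 - 3Q)q_Y - (112q_Y). Setting ∂π_Y/∂q_Y = 0: 310 - 6q_Y - 3(q_C + q_E) = 0.
Ember's first-order condition: 248 - 6q_E - 3(q_C + q_Y) = 0.
Adding the 3 first-order conditions: 878 − 12Q = 0, so Q = 439/6.
Back-substituting: q_C = (320 − 439/2)/3 = 67/2, q_Y = (310 − 439/2)/3 = 181/6, q_E = (248 − 439/2)/3 = 19/2.
Total output Q = 439/6, so price P = 422 - 3·(439/6) = 405/2.

202.50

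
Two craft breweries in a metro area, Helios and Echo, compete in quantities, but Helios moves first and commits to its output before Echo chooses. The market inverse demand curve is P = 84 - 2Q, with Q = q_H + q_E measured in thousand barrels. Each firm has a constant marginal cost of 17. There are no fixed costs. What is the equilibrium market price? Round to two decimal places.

33.75

The follower Echo best-responds to any q_H: π_E = (84 - 2Q)q_E - 17q_E.
∂π_E/∂q_E = 67 - 2q_H - 4q_E = 0 gives the reaction function q_E = (67 - 2q_H)/4.
The leader anticipates this reaction. Substituting into P = 84 - 2Q gives P = 101/2 - q_H, so π_H = (101/2 - q_H)q_H - 17q_H.
The leader's first-order condition 67/2 - 2q_H = 0 yields q_H = 67/4.
Then q_E = (67 - 2·(67/4))/4 = 67/8.
Total output Q = 201/8, so price P = 84 - 2·(201/8) = 135/4.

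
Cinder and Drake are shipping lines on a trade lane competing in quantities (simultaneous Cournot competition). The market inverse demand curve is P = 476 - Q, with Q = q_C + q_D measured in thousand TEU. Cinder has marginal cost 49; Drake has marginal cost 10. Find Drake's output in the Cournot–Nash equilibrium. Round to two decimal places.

Cinder's profit: π_C = (476 - Q)q_C - (49q_C). Setting ∂π_C/∂q_C = 0: 427 - 2q_C - (q_D) = 0.
Drake's first-order condition: 466 - 2q_D - (q_C) = 0.
So q_C = (427 - q_D)/2 and q_D = (466 - q_C)/2.
Solving the pair: q_C = 388/3, q_D = 505/3.

168.33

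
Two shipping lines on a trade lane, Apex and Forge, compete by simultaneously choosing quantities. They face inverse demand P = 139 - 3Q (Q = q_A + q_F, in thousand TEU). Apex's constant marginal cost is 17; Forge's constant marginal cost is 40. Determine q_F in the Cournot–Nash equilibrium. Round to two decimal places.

Apex's profit: π_A = (139 - 3Q)q_A - (17q_A). Setting ∂π_A/∂q_A = 0: 122 - 6q_A - 3(q_F) = 0.
Forge's first-order condition: 99 - 6q_F - 3(q_A) = 0.
So q_A = (122 - 3q_F)/6 and q_F = (99 - 3q_A)/6.
Substituting one into the other gives q_A = 145/9 and q_F = 76/9.

8.44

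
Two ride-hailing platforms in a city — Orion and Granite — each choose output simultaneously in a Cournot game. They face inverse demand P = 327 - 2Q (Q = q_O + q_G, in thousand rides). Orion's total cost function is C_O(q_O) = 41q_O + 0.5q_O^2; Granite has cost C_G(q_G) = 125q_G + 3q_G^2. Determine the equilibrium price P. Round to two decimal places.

201.17

Orion's profit: π_O = (327 - 2Q)q_O - (41q_O + (1/2)q_O²). Setting ∂π_O/∂q_O = 0: 286 - 5q_O - 2(q_G) = 0.
Granite's profit: π_G = (327 - 2Q)q_G - (125q_G + 3q_G²). Setting ∂π_G/∂q_G = 0: 202 - 10q_G - 2(q_O) = 0.
So q_O = (286 - 2q_G)/5 and q_G = (202 - 2q_O)/10.
Substituting one into the other gives q_O = 1228/23 and q_G = 219/23.
Total output Q = 1447/23, so price P = 327 - 2·(1447/23) = 201.1739.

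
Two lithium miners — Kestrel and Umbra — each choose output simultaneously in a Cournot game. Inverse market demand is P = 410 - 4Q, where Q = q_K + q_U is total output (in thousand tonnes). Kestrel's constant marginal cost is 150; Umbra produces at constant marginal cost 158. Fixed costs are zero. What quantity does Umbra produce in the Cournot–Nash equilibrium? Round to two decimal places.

Kestrel's profit: π_K = (410 - 4Q)q_K - (150q_K). Setting ∂π_K/∂q_K = 0: 260 - 8q_K - 4(q_U) = 0.
Umbra's profit: π_U = (410 - 4Q)q_U - (158q_U). Setting ∂π_U/∂q_U = 0: 252 - 8q_U - 4(q_K) = 0.
So q_K = (260 - 4q_U)/8 and q_U = (252 - 4q_K)/8.
Substituting one into the other gives q_K = 67/3 and q_U = 61/3.

20.33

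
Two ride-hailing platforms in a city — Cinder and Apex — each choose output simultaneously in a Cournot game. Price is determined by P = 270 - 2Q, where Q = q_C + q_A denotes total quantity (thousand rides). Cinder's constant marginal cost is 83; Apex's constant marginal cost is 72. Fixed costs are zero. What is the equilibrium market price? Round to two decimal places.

Cinder's profit: π_C = (270 - 2Q)q_C - (83q_C). Setting ∂π_C/∂q_C = 0: 187 - 4q_C - 2(q_A) = 0.
Apex's profit: π_A = (270 - 2Q)q_A - (72q_A). Setting ∂π_A/∂q_A = 0: 198 - 4q_A - 2(q_C) = 0.
Rearranging gives the reaction functions q_C = (187 - 2q_A)/4 and q_A = (198 - 2q_C)/4.
Substituting one into the other gives q_C = 88/3 and q_A = 209/6.
Total output Q = 385/6, so price P = 270 - 2·(385/6) = 425/3.

141.67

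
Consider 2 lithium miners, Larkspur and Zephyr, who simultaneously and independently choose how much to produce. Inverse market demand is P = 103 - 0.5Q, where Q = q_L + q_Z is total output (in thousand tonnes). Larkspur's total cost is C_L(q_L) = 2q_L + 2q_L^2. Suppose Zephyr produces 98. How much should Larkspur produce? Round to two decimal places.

10.40

With the rival's output fixed at 98, Larkspur's profit is π_L = (103 - (1/2)·98 - (1/2)q_L)q_L - (2q_L + 2q_L²) = (54 - (1/2)q_L)q_L - (2q_L + 2q_L²).
∂π_L/∂q_L = 52 - 5q_L = 0, so q_L = 52/5.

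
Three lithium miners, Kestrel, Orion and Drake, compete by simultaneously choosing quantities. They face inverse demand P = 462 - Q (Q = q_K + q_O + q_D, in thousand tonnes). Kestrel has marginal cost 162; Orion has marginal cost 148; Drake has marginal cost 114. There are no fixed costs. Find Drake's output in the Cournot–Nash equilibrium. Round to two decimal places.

107.50

Kestrel's profit: π_K = (462 - Q)q_K - (162q_K). Setting ∂π_K/∂q_K = 0: 300 - 2q_K - (q_O + q_D) = 0.
Orion's profit: π_O = (462 - Q)q_O - (148q_O). Setting ∂π_O/∂q_O = 0: 314 - 2q_O - (q_K + q_D) = 0.
Drake's profit: π_D = (462 - Q)q_D - (114q_D). Setting ∂π_D/∂q_D = 0: 348 - 2q_D - (q_K + q_O) = 0.
Summing all 3 equations gives 962 − 4Q = 0, hence Q = 481/2.
Back-substituting: q_K = (300 − 481/2) = 119/2, q_O = (314 − 481/2) = 147/2, q_D = (348 − 481/2) = 215/2.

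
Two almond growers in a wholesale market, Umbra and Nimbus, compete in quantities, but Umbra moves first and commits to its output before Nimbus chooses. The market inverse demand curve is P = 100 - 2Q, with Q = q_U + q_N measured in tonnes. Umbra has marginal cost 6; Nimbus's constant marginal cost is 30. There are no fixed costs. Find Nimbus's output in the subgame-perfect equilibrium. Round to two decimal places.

The follower Nimbus best-responds to any q_U: π_N = (100 - 2Q)q_N - 30q_N.
∂π_N/∂q_N = 70 - 2q_U - 4q_N = 0 gives the reaction function q_N = (70 - 2q_U)/4.
The leader anticipates this reaction. Substituting into P = 100 - 2Q gives P = 65 - q_U, so π_U = (65 - q_U)q_U - 6q_U.
Leader FOC: 59 - 2q_U = 0, so q_U = 59/2.
Then q_N = (70 - 2·(59/2))/4 = 11/4.

2.75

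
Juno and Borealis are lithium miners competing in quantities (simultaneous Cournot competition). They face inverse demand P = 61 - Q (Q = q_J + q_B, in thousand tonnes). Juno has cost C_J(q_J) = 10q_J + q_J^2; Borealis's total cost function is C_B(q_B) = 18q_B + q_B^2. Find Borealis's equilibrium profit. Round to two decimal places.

Juno's profit: π_J = (61 - Q)q_J - (10q_J + q_J²). Setting ∂π_J/∂q_J = 0: 51 - 4q_J - (q_B) = 0.
Borealis's first-order condition: 43 - 4q_B - (q_J) = 0.
So q_J = (51 - q_B)/4 and q_B = (43 - q_J)/4.
Substituting one into the other gives q_J = 161/15 and q_B = 121/15.
Price P = 61 - 94/5 = 211/5.
Borealis's profit: (211/5)·(121/15) - 18·(121/15) - (121/15)² = 130.1422.

130.14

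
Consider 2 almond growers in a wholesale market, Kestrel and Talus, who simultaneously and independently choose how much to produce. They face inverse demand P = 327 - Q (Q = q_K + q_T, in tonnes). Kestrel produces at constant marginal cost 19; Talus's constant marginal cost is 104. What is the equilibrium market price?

150

Kestrel's profit: π_K = (327 - Q)q_K - (19q_K). Setting ∂π_K/∂q_K = 0: 308 - 2q_K - (q_T) = 0.
Talus's first-order condition: 223 - 2q_T - (q_K) = 0.
Rearranging gives the reaction functions q_K = (308 - q_T)/2 and q_T = (223 - q_K)/2.
Substituting one into the other gives q_K = 131 and q_T = 46.
Total output Q = 177, so price P = 327 - 177 = 150.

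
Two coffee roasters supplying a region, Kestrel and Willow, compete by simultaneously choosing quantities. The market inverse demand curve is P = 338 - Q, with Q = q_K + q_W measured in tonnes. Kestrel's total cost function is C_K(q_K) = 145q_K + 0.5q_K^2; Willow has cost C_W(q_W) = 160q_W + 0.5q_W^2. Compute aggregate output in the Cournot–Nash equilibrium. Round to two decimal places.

Kestrel's profit: π_K = (338 - Q)q_K - (145q_K + (1/2)q_K²). Setting ∂π_K/∂q_K = 0: 193 - 3q_K - (q_W) = 0.
Willow's first-order condition: 178 - 3q_W - (q_K) = 0.
Rearranging gives the reaction functions q_K = (193 - q_W)/3 and q_W = (178 - q_K)/3.
Substituting one into the other gives q_K = 401/8 and q_W = 341/8.
Total output Q = 401/8 + 341/8 = 371/4.

92.75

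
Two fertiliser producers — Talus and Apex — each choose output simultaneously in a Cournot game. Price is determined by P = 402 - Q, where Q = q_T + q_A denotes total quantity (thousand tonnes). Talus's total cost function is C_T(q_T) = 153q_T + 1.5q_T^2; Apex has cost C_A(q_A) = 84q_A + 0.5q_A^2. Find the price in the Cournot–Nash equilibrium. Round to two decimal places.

275.57

Talus's profit: π_T = (402 - Q)q_T - (153q_T + (3/2)q_T²). Setting ∂π_T/∂q_T = 0: 249 - 5q_T - (q_A) = 0.
Apex's first-order condition: 318 - 3q_A - (q_T) = 0.
Rearranging gives the reaction functions q_T = (249 - q_A)/5 and q_A = (318 - q_T)/3.
Solving the pair: q_T = 429/14, q_A = 1341/14.
Total output Q = 885/7, so price P = 402 - 885/7 = 1929/7.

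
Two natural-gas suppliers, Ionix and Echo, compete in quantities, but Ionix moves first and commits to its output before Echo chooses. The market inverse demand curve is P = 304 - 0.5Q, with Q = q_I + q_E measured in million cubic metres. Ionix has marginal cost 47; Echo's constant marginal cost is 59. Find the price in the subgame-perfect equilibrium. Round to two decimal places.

114.25

Solve by backward induction. Given q_I, the follower Echo maximises π_E = (304 - (1/2)q_I - (1/2)q_E)q_E - 59q_E.
Setting the follower's marginal profit to zero, 245 - (1/2)q_I - q_E = 0, i.e. q_E = (245 - (1/2)q_I).
The leader anticipates this reaction. Substituting into P = 304 - 0.5Q gives P = 363/2 - (1/4)q_I, so π_I = (363/2 - (1/4)q_I)q_I - 47q_I.
The leader's first-order condition 269/2 - (1/2)q_I = 0 yields q_I = 269.
Then q_E = (245 - (1/2)·269) = 221/2.
Total output Q = 759/2, so price P = 304 - (1/2)·(759/2) = 457/4.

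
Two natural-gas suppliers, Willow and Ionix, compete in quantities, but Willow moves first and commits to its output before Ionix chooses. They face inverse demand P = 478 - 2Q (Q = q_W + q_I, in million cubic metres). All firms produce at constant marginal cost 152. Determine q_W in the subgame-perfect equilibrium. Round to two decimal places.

The follower Ionix best-responds to any q_W: π_I = (478 - 2Q)q_I - 152q_I.
∂π_I/∂q_I = 326 - 2q_W - 4q_I = 0 gives the reaction function q_I = (326 - 2q_W)/4.
The leader anticipates this reaction. Substituting into P = 478 - 2Q gives P = 315 - q_W, so π_W = (315 - q_W)q_W - 152q_W.
The leader's first-order condition 163 - 2q_W = 0 yields q_W = 163/2.
Then q_I = (326 - 2·(163/2))/4 = 163/4.

81.50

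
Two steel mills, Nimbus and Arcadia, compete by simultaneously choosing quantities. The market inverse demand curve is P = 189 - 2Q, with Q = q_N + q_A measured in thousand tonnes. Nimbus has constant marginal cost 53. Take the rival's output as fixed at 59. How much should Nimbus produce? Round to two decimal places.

4.50

With the rival's output fixed at 59, Nimbus's profit is π_N = (189 - 2·59 - 2q_N)q_N - (53q_N) = (71 - 2q_N)q_N - (53q_N).
∂π_N/∂q_N = 18 - 4q_N = 0, so q_N = 9/2.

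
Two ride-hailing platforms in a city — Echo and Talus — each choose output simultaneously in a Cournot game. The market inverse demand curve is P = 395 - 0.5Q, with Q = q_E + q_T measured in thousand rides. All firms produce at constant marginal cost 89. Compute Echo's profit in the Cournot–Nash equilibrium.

Each firm earns π_i = (395 - 0.5Q)q_i - 89q_i.
Setting ∂π_i/∂q_i = 0 with rivals' quantities fixed: 306 - q_i - (1/2)q_j = 0.
By symmetry each firm produces the same amount; substituting q_j = q_i yields q_i = 306/(3/2) = 204.
Price P = 395 - (1/2)·408 = 191.
Echo's profit: (191 - 89)·204 = 20808.

20808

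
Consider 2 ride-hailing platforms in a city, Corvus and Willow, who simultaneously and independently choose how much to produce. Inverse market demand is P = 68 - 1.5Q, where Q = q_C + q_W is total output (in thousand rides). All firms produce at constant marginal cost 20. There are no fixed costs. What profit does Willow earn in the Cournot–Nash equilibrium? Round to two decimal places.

170.67

Each firm earns π_i = (68 - 1.5Q)q_i - 20q_i.
Setting ∂π_i/∂q_i = 0 with rivals' quantities fixed: 48 - 3q_i - (3/2)q_j = 0.
By symmetry each firm produces the same amount; substituting q_j = q_i yields q_i = 48/(9/2) = 32/3.
Price P = 68 - (3/2)·(64/3) = 36.
Willow's profit: (36 - 20)·(32/3) = 512/3.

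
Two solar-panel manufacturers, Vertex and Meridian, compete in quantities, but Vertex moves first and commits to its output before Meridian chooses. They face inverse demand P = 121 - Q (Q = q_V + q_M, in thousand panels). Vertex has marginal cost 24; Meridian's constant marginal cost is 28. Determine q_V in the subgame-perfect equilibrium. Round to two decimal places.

Solve by backward induction. Given q_V, the follower Meridian maximises π_M = (121 - q_V - q_M)q_M - 28q_M.
Setting the follower's marginal profit to zero, 93 - q_V - 2q_M = 0, i.e. q_M = (93 - q_V)/2.
The leader anticipates this reaction. Substituting into P = 121 - Q gives P = 149/2 - (1/2)q_V, so π_V = (149/2 - (1/2)q_V)q_V - 24q_V.
Maximising: ∂π_V/∂q_V = 101/2 - q_V = 0, giving q_V = 101/2.
Then q_M = (93 - 101/2)/2 = 85/4.

50.50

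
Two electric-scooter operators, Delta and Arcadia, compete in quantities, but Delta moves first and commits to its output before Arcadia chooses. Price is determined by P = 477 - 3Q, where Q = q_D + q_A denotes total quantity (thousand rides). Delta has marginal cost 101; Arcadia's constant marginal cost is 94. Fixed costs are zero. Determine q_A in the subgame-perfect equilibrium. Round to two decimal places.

33.08

The follower Arcadia best-responds to any q_D: π_A = (477 - 3Q)q_A - 94q_A.
∂π_A/∂q_A = 383 - 3q_D - 6q_A = 0 gives the reaction function q_A = (383 - 3q_D)/6.
Delta substitutes q_A(q_D) into its own profit: π_D = q_D(477 - 3q_D - (383 - 3q_D)/2) - 101q_D = (571/2 - (3/2)q_D)q_D - 101q_D.
The leader's first-order condition 369/2 - 3q_D = 0 yields q_D = 123/2.
Then q_A = (383 - 3·(123/2))/6 = 397/12.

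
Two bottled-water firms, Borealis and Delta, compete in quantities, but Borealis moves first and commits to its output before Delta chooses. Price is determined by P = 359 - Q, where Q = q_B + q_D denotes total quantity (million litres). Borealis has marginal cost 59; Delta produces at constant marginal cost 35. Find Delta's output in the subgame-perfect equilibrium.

The follower Delta best-responds to any q_B: π_D = (359 - Q)q_D - 35q_D.
Follower FOC: 324 - q_B - 2q_D = 0, so q_D(q_B) = (324 - q_B)/2.
Borealis substitutes q_D(q_B) into its own profit: π_B = q_B(359 - q_B - (324 - q_B)/2) - 59q_B = (197 - (1/2)q_B)q_B - 59q_B.
Leader FOC: 138 - q_B = 0, so q_B = 138.
Then q_D = (324 - 138)/2 = 93.

93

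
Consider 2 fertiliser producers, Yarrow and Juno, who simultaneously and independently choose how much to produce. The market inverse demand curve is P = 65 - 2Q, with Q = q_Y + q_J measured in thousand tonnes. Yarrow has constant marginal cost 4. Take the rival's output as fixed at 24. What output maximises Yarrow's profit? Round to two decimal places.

3.25

With the rival's output fixed at 24, Yarrow's profit is π_Y = (65 - 2·24 - 2q_Y)q_Y - (4q_Y) = (17 - 2q_Y)q_Y - (4q_Y).
∂π_Y/∂q_Y = 13 - 4q_Y = 0, so q_Y = 13/4.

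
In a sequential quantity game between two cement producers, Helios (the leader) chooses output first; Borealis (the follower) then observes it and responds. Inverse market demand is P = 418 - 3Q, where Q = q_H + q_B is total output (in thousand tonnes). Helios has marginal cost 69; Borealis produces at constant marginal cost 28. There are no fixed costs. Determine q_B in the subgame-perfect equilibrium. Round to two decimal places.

The follower Borealis best-responds to any q_H: π_B = (418 - 3Q)q_B - 28q_B.
∂π_B/∂q_B = 390 - 3q_H - 6q_B = 0 gives the reaction function q_B = (390 - 3q_H)/6.
Helios substitutes q_B(q_H) into its own profit: π_H = q_H(418 - 3q_H - (390 - 3q_H)/2) - 69q_H = (223 - (3/2)q_H)q_H - 69q_H.
The leader's first-order condition 154 - 3q_H = 0 yields q_H = 154/3.
Then q_B = (390 - 3·(154/3))/6 = 118/3.

39.33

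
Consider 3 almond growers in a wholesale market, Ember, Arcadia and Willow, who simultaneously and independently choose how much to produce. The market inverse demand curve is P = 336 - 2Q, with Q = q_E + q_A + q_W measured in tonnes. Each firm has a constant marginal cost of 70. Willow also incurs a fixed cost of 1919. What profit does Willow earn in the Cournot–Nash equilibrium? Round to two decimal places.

292.13

A representative firm's profit is π_i = q_i(336 - 2Q) - 70q_i.
Setting ∂π_i/∂q_i = 0 with rivals' quantities fixed: 266 - 4q_i - 2·Σ_{j≠i} q_j = 0.
With identical firms every q_j equals q_i, so Σ_{j≠i} q_j = 2q_i and 266 = 8q_i, giving q_i = 133/4.
Price P = 336 - 2·(399/4) = 273/2.
Willow's profit: (273/2 - 70)·(133/4) - 1919 = 292.1250.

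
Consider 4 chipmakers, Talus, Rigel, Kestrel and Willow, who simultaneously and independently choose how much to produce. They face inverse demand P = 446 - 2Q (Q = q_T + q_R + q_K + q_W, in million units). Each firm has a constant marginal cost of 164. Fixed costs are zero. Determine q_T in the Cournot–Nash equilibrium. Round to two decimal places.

Each firm earns π_i = (446 - 2Q)q_i - 164q_i.
First-order condition (treating rivals' output as given): 282 - 4q_i - 2·Σ_{j≠i} q_j = 0.
By symmetry each firm produces the same amount; substituting Σ_{j≠i} q_j = 3q_i yields q_i = 282/10 = 141/5.

28.20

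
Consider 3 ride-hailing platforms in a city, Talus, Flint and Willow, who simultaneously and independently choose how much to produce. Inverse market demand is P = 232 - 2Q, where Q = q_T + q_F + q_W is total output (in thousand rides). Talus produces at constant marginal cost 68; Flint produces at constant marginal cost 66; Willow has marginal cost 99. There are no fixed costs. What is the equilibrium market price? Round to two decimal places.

116.25

Talus's profit: π_T = (232 - 2Q)q_T - (68q_T). Setting ∂π_T/∂q_T = 0: 164 - 4q_T - 2(q_F + q_W) = 0.
Flint's profit: π_F = (232 - 2Q)q_F - (66q_F). Setting ∂π_F/∂q_F = 0: 166 - 4q_F - 2(q_T + q_W) = 0.
Willow's profit: π_W = (232 - 2Q)q_W - (99q_W). Setting ∂π_W/∂q_W = 0: 133 - 4q_W - 2(q_T + q_F) = 0.
Summing all 3 equations gives 463 − 8Q = 0, hence Q = 463/8.
Back-substituting: q_T = (164 − 463/4)/2 = 193/8, q_F = (166 − 463/4)/2 = 201/8, q_W = (133 − 463/4)/2 = 69/8.
Total output Q = 463/8, so price P = 232 - 2·(463/8) = 465/4.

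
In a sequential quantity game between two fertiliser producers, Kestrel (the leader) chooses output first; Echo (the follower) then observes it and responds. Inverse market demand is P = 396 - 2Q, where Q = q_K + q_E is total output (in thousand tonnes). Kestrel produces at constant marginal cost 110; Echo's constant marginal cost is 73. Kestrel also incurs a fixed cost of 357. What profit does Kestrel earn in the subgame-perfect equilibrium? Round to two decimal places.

Solve by backward induction. Given q_K, the follower Echo maximises π_E = (396 - 2q_K - 2q_E)q_E - 73q_E.
∂π_E/∂q_E = 323 - 2q_K - 4q_E = 0 gives the reaction function q_E = (323 - 2q_K)/4.
The leader anticipates this reaction. Substituting into P = 396 - 2Q gives P = 469/2 - q_K, so π_K = (469/2 - q_K)q_K - 110q_K.
The leader's first-order condition 249/2 - 2q_K = 0 yields q_K = 249/4.
Then q_E = (323 - 2·(249/4))/4 = 397/8.
Price P = 396 - 2·(895/8) = 689/4.
Kestrel's profit: (689/4 - 110)·(249/4) - 357 = 3518.0625.

3518.06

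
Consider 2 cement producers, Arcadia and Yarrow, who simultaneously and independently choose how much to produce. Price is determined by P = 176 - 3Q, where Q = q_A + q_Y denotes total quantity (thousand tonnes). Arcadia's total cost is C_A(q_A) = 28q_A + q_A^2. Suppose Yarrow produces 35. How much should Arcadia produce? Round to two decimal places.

With the rival's output fixed at 35, Arcadia's profit is π_A = (176 - 3·35 - 3q_A)q_A - (28q_A + q_A²) = (71 - 3q_A)q_A - (28q_A + q_A²).
∂π_A/∂q_A = 43 - 8q_A = 0, so q_A = 43/8.

5.38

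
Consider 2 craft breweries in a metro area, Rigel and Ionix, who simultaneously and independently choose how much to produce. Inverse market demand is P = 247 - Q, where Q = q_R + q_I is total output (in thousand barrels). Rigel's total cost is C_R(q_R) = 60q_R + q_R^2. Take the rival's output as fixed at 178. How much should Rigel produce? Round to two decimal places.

2.25

With the rival's output fixed at 178, Rigel's profit is π_R = (247 - 178 - q_R)q_R - (60q_R + q_R²) = (69 - q_R)q_R - (60q_R + q_R²).
∂π_R/∂q_R = 9 - 4q_R = 0, so q_R = 9/4.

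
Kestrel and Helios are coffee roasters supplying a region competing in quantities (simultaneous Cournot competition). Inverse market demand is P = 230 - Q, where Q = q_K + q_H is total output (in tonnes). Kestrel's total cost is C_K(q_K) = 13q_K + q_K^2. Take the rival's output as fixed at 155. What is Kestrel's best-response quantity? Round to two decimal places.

15.50

With the rival's output fixed at 155, Kestrel's profit is π_K = (230 - 155 - q_K)q_K - (13q_K + q_K²) = (75 - q_K)q_K - (13q_K + q_K²).
∂π_K/∂q_K = 62 - 4q_K = 0, so q_K = 31/2.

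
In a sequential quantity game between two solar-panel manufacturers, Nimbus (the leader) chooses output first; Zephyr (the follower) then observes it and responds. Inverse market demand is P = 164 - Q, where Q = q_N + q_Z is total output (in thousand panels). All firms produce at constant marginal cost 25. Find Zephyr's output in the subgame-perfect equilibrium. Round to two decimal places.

The follower Zephyr best-responds to any q_N: π_Z = (164 - Q)q_Z - 25q_Z.
Follower FOC: 139 - q_N - 2q_Z = 0, so q_Z(q_N) = (139 - q_N)/2.
The leader anticipates this reaction. Substituting into P = 164 - Q gives P = 189/2 - (1/2)q_N, so π_N = (189/2 - (1/2)q_N)q_N - 25q_N.
The leader's first-order condition 139/2 - q_N = 0 yields q_N = 139/2.
Then q_Z = (139 - 139/2)/2 = 139/4.

34.75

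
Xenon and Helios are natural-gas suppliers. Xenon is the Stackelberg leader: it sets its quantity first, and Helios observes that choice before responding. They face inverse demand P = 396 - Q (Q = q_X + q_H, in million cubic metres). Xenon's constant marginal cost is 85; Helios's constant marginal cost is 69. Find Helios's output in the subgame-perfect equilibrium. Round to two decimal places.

89.75

The follower Helios best-responds to any q_X: π_H = (396 - Q)q_H - 69q_H.
Setting the follower's marginal profit to zero, 327 - q_X - 2q_H = 0, i.e. q_H = (327 - q_X)/2.
The leader anticipates this reaction. Substituting into P = 396 - Q gives P = 465/2 - (1/2)q_X, so π_X = (465/2 - (1/2)q_X)q_X - 85q_X.
Maximising: ∂π_X/∂q_X = 295/2 - q_X = 0, giving q_X = 295/2.
Then q_H = (327 - 295/2)/2 = 359/4.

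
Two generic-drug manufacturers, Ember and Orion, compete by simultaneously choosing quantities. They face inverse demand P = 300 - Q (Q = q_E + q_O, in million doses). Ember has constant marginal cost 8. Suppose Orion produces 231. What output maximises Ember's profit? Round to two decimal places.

30.50

With the rival's output fixed at 231, Ember's profit is π_E = (300 - 231 - q_E)q_E - (8q_E) = (69 - q_E)q_E - (8q_E).
∂π_E/∂q_E = 61 - 2q_E = 0, so q_E = 61/2.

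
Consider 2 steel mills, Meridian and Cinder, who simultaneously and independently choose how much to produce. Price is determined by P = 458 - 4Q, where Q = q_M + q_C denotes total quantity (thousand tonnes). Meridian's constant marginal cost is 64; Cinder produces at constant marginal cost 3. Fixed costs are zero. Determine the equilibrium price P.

175

Meridian's profit: π_M = (458 - 4Q)q_M - (64q_M). Setting ∂π_M/∂q_M = 0: 394 - 8q_M - 4(q_C) = 0.
Cinder's profit: π_C = (458 - 4Q)q_C - (3q_C). Setting ∂π_C/∂q_C = 0: 455 - 8q_C - 4(q_M) = 0.
Rearranging gives the reaction functions q_M = (394 - 4q_C)/8 and q_C = (455 - 4q_M)/8.
Substituting one into the other gives q_M = 111/4 and q_C = 43.
Total output Q = 283/4, so price P = 458 - 4·(283/4) = 175.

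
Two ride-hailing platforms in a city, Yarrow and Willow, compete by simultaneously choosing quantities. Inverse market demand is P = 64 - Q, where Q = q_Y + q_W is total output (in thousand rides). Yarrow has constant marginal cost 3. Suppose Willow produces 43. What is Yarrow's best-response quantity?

9

With the rival's output fixed at 43, Yarrow's profit is π_Y = (64 - 43 - q_Y)q_Y - (3q_Y) = (21 - q_Y)q_Y - (3q_Y).
∂π_Y/∂q_Y = 18 - 2q_Y = 0, so q_Y = 9.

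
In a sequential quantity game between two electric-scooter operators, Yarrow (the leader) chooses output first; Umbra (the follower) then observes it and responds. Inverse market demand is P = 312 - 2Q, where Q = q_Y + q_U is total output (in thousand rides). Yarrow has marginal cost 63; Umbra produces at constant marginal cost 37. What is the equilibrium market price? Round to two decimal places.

Solve by backward induction. Given q_Y, the follower Umbra maximises π_U = (312 - 2q_Y - 2q_U)q_U - 37q_U.
∂π_U/∂q_U = 275 - 2q_Y - 4q_U = 0 gives the reaction function q_U = (275 - 2q_Y)/4.
Yarrow substitutes q_U(q_Y) into its own profit: π_Y = q_Y(312 - 2q_Y - (275 - 2q_Y)/2) - 63q_Y = (349/2 - q_Y)q_Y - 63q_Y.
Leader FOC: 223/2 - 2q_Y = 0, so q_Y = 223/4.
Then q_U = (275 - 2·(223/4))/4 = 327/8.
Total output Q = 773/8, so price P = 312 - 2·(773/8) = 475/4.

118.75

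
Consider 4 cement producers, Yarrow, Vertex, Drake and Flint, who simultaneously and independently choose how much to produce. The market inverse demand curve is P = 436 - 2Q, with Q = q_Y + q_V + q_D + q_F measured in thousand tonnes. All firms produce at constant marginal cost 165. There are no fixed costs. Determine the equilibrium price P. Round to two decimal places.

219.20

A representative firm's profit is π_i = q_i(436 - 2Q) - 165q_i.
First-order condition (treating rivals' output as given): 271 - 4q_i - 2·Σ_{j≠i} q_j = 0.
With identical firms every q_j equals q_i, so Σ_{j≠i} q_j = 3q_i and 271 = 10q_i, giving q_i = 271/10.
Total output Q = 542/5, so price P = 436 - 2·(542/5) = 1096/5.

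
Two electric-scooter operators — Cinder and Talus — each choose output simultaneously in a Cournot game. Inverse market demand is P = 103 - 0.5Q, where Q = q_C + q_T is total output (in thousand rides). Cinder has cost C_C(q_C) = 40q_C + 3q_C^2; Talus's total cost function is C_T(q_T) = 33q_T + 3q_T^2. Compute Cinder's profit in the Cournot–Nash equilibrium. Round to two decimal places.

Cinder's profit: π_C = (103 - 0.5Q)q_C - (40q_C + 3q_C²). Setting ∂π_C/∂q_C = 0: 63 - 7q_C - (1/2)(q_T) = 0.
Talus's first-order condition: 70 - 7q_T - (1/2)(q_C) = 0.
Best responses: q_C = (63 - (1/2)q_T)/7, q_T = (70 - (1/2)q_C)/7.
Substituting one into the other gives q_C = 1624/195 and q_T = 1834/195.
Price P = 103 - (1/2)·(266/15) = 1412/15.
Cinder's profit: (1412/15)·(1624/195) - 40·(1624/195) - 3(1624/195)² = 242.7565.

242.76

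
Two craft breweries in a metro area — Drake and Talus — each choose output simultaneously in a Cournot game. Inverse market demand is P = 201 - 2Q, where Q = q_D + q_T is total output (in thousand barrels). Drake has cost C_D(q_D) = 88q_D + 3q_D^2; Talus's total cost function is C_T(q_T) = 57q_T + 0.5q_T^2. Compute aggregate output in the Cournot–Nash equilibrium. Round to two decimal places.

32.41

Drake's profit: π_D = (201 - 2Q)q_D - (88q_D + 3q_D²). Setting ∂π_D/∂q_D = 0: 113 - 10q_D - 2(q_T) = 0.
Talus's profit: π_T = (201 - 2Q)q_T - (57q_T + (1/2)q_T²). Setting ∂π_T/∂q_T = 0: 144 - 5q_T - 2(q_D) = 0.
Best responses: q_D = (113 - 2q_T)/10, q_T = (144 - 2q_D)/5.
Solving the pair: q_D = 277/46, q_T = 607/23.
Total output Q = 277/46 + 607/23 = 1491/46.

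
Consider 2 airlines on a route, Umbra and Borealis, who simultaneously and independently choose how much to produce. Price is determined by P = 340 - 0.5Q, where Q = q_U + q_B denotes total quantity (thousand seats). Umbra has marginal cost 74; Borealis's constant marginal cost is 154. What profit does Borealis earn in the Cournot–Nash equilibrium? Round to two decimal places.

Umbra's profit: π_U = (340 - 0.5Q)q_U - (74q_U). Setting ∂π_U/∂q_U = 0: 266 - q_U - (1/2)(q_B) = 0.
Borealis's first-order condition: 186 - q_B - (1/2)(q_U) = 0.
Best responses: q_U = (266 - (1/2)q_B), q_B = (186 - (1/2)q_U).
Solving the pair: q_U = 692/3, q_B = 212/3.
Price P = 340 - (1/2)·(904/3) = 568/3.
Borealis's profit: (568/3 - 154)·(212/3) = 2496.8889.

2496.89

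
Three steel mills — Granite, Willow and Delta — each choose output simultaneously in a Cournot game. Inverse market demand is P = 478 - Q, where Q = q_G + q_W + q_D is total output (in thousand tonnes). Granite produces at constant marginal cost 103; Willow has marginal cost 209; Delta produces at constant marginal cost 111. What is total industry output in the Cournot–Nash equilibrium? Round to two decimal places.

252.75

Granite's profit: π_G = (478 - Q)q_G - (103q_G). Setting ∂π_G/∂q_G = 0: 375 - 2q_G - (q_W + q_D) = 0.
Willow's first-order condition: 269 - 2q_W - (q_G + q_D) = 0.
Delta's first-order condition: 367 - 2q_D - (q_G + q_W) = 0.
Adding the 3 first-order conditions: 1011 − 4Q = 0, so Q = 1011/4.
Back-substituting: q_G = (375 − 1011/4) = 489/4, q_W = (269 − 1011/4) = 65/4, q_D = (367 − 1011/4) = 457/4.
Total output Q = 489/4 + 65/4 + 457/4 = 1011/4.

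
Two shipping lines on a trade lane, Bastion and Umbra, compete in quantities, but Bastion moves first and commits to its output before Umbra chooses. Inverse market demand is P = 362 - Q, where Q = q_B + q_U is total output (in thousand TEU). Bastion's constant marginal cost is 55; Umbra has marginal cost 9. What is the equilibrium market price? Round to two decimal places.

The follower Umbra best-responds to any q_B: π_U = (362 - Q)q_U - 9q_U.
Setting the follower's marginal profit to zero, 353 - q_B - 2q_U = 0, i.e. q_U = (353 - q_B)/2.
The leader anticipates this reaction. Substituting into P = 362 - Q gives P = 371/2 - (1/2)q_B, so π_B = (371/2 - (1/2)q_B)q_B - 55q_B.
The leader's first-order condition 261/2 - q_B = 0 yields q_B = 261/2.
Then q_U = (353 - 261/2)/2 = 445/4.
Total output Q = 967/4, so price P = 362 - 967/4 = 481/4.

120.25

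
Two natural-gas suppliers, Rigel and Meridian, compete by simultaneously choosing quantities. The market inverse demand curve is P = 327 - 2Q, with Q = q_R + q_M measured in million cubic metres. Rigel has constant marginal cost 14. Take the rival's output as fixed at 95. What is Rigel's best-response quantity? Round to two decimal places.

With the rival's output fixed at 95, Rigel's profit is π_R = (327 - 2·95 - 2q_R)q_R - (14q_R) = (137 - 2q_R)q_R - (14q_R).
∂π_R/∂q_R = 123 - 4q_R = 0, so q_R = 123/4.

30.75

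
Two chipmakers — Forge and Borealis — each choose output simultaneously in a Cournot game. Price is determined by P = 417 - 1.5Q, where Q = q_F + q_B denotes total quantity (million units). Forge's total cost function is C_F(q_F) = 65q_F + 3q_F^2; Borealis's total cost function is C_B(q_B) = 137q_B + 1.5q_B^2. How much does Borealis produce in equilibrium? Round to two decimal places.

38.49

Forge's profit: π_F = (417 - 1.5Q)q_F - (65q_F + 3q_F²). Setting ∂π_F/∂q_F = 0: 352 - 9q_F - (3/2)(q_B) = 0.
Borealis's first-order condition: 280 - 6q_B - (3/2)(q_F) = 0.
Best responses: q_F = (352 - (3/2)q_B)/9, q_B = (280 - (3/2)q_F)/6.
Solving the pair: q_F = 752/23, q_B = 38.4928.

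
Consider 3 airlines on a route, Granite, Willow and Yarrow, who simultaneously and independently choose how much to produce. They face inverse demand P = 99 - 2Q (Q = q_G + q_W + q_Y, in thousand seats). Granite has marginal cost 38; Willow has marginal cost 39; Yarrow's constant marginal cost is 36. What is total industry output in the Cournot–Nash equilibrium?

Granite's profit: π_G = (99 - 2Q)q_G - (38q_G). Setting ∂π_G/∂q_G = 0: 61 - 4q_G - 2(q_W + q_Y) = 0.
Willow's first-order condition: 60 - 4q_W - 2(q_G + q_Y) = 0.
Yarrow's first-order condition: 63 - 4q_Y - 2(q_G + q_W) = 0.
Adding the 3 conditions: 184 − 4Q − 4Q = 0, i.e. Q = 23.
Back-substituting: q_G = (61 − 46)/2 = 15/2, q_W = (60 − 46)/2 = 7, q_Y = (63 − 46)/2 = 17/2.
Total output Q = 15/2 + 7 + 17/2 = 23.

23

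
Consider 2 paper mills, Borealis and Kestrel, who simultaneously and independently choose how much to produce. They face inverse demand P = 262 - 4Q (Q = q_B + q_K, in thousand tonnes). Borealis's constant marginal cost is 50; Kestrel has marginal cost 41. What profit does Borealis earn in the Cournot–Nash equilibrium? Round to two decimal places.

1144.69

Borealis's profit: π_B = (262 - 4Q)q_B - (50q_B). Setting ∂π_B/∂q_B = 0: 212 - 8q_B - 4(q_K) = 0.
Kestrel's profit: π_K = (262 - 4Q)q_K - (41q_K). Setting ∂π_K/∂q_K = 0: 221 - 8q_K - 4(q_B) = 0.
Best responses: q_B = (212 - 4q_K)/8, q_K = (221 - 4q_B)/8.
Solving the pair: q_B = 203/12, q_K = 115/6.
Price P = 262 - 4·(433/12) = 353/3.
Borealis's profit: (353/3 - 50)·(203/12) = 1144.6944.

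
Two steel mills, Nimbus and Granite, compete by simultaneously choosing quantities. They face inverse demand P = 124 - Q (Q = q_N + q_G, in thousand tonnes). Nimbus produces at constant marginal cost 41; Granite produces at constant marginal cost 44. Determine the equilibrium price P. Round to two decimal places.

69.67

Nimbus's profit: π_N = (124 - Q)q_N - (41q_N). Setting ∂π_N/∂q_N = 0: 83 - 2q_N - (q_G) = 0.
Granite's profit: π_G = (124 - Q)q_G - (44q_G). Setting ∂π_G/∂q_G = 0: 80 - 2q_G - (q_N) = 0.
So q_N = (83 - q_G)/2 and q_G = (80 - q_N)/2.
Substituting one into the other gives q_N = 86/3 and q_G = 77/3.
Total output Q = 163/3, so price P = 124 - 163/3 = 209/3.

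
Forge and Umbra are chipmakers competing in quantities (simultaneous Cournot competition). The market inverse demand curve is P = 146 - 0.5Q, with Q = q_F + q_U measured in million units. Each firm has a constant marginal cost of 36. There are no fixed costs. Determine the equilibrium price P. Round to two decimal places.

A representative firm's profit is π_i = q_i(146 - 0.5Q) - 36q_i.
First-order condition (treating rivals' output as given): 110 - q_i - (1/2)q_j = 0.
With identical firms every q_j equals q_i, so q_j = q_i and 110 = (3/2)q_i, giving q_i = 220/3.
Total output Q = 440/3, so price P = 146 - (1/2)·(440/3) = 218/3.

72.67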